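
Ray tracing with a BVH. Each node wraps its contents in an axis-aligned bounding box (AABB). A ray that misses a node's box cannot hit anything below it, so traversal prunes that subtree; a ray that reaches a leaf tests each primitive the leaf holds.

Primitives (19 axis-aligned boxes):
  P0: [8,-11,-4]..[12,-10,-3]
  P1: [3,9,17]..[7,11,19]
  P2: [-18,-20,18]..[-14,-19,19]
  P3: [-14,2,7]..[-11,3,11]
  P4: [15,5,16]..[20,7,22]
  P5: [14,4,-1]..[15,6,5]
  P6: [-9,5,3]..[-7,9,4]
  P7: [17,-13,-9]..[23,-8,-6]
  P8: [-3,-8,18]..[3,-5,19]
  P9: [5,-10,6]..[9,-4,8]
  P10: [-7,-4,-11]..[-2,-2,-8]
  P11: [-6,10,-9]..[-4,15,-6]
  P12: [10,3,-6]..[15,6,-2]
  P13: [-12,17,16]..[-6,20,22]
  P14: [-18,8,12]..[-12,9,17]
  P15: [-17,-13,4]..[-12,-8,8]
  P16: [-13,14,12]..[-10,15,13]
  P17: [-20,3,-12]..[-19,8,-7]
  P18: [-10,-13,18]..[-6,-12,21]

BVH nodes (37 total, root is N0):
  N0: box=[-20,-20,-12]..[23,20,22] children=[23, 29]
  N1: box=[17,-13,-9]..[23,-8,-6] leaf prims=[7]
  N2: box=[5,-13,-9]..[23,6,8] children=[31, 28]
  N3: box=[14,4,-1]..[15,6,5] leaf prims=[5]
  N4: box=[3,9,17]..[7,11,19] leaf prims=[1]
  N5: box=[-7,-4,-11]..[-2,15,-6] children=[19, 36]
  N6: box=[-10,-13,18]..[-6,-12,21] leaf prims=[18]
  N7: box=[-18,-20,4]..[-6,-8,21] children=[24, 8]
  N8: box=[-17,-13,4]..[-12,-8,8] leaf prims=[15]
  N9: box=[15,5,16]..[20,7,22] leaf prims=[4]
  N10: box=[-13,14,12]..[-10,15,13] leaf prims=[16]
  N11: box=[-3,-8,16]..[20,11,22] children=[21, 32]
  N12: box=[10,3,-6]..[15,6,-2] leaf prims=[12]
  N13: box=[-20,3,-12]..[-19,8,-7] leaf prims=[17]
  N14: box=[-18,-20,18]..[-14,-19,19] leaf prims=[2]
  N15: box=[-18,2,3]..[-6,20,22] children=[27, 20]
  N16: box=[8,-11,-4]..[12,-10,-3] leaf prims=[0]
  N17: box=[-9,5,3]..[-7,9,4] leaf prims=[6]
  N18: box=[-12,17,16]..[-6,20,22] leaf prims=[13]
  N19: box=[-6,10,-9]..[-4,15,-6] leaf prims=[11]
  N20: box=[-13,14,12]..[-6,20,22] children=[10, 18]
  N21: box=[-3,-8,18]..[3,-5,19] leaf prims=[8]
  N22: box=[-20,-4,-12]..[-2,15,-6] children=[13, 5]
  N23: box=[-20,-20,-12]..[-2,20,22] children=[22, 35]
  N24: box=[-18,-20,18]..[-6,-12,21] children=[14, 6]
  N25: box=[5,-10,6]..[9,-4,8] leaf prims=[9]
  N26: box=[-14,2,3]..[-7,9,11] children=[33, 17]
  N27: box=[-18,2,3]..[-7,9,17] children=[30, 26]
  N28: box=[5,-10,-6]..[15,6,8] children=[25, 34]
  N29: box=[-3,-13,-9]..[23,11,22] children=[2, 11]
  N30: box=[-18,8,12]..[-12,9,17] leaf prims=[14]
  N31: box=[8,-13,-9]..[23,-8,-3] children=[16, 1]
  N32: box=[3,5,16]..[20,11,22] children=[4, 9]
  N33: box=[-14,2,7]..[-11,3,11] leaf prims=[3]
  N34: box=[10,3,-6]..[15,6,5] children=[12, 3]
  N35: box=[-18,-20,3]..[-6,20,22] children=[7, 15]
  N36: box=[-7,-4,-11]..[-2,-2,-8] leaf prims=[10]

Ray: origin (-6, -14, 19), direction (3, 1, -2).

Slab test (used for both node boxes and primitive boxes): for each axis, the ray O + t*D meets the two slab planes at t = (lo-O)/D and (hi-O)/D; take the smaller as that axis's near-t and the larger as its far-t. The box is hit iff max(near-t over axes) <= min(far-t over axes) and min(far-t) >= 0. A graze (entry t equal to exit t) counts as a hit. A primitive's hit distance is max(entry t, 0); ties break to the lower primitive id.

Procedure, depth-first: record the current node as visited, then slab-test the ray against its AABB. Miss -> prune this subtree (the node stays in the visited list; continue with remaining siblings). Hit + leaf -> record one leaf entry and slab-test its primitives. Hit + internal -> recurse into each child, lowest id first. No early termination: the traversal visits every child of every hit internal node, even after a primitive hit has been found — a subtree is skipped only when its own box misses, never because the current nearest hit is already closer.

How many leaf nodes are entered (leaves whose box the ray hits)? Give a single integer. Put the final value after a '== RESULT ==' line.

Walk:
N0 x:[-14/3,29/3] y:[-6,34] z:[-3/2,31/2] -> hit [-3/2,29/3], descend [23, 29]
  N23 x:[-14/3,4/3] y:[-6,34] z:[-3/2,31/2] -> hit [-3/2,4/3], descend [22, 35]
    N22 x:[-14/3,4/3] y:[10,29] z:[25/2,31/2] -> miss, prune
    N35 x:[-4,0] y:[-6,34] z:[-3/2,8] -> hit [-3/2,0], descend [7, 15]
      N7 x:[-4,0] y:[-6,6] z:[-1,15/2] -> hit [-1,0], descend [8, 24]
        N8 x:[-11/3,-2] y:[1,6] z:[11/2,15/2] -> miss, prune
        N24 x:[-4,0] y:[-6,2] z:[-1,1/2] -> hit [-1,0], descend [6, 14]
          N6 x:[-4/3,0] y:[1,2] z:[-1,1/2] -> miss, prune
          N14 x:[-4,-8/3] y:[-6,-5] z:[0,1/2] -> miss, prune
      N15 x:[-4,0] y:[16,34] z:[-3/2,8] -> miss, prune
  N29 x:[1,29/3] y:[1,25] z:[-3/2,14] -> hit [1,29/3], descend [2, 11]
    N2 x:[11/3,29/3] y:[1,20] z:[11/2,14] -> hit [11/2,29/3], descend [28, 31]
      N28 x:[11/3,7] y:[4,20] z:[11/2,25/2] -> hit [11/2,7], descend [25, 34]
        N25 x:[11/3,5] y:[4,10] z:[11/2,13/2] -> miss, prune
        N34 x:[16/3,7] y:[17,20] z:[7,25/2] -> miss, prune
      N31 x:[14/3,29/3] y:[1,6] z:[11,14] -> miss, prune
    N11 x:[1,26/3] y:[6,25] z:[-3/2,3/2] -> miss, prune

order=[0, 23, 22, 35, 7, 8, 24, 6, 14, 15, 29, 2, 28, 25, 34, 31, 11]  |boxes|=17  |leaves|=0  hit=miss

== RESULT ==
0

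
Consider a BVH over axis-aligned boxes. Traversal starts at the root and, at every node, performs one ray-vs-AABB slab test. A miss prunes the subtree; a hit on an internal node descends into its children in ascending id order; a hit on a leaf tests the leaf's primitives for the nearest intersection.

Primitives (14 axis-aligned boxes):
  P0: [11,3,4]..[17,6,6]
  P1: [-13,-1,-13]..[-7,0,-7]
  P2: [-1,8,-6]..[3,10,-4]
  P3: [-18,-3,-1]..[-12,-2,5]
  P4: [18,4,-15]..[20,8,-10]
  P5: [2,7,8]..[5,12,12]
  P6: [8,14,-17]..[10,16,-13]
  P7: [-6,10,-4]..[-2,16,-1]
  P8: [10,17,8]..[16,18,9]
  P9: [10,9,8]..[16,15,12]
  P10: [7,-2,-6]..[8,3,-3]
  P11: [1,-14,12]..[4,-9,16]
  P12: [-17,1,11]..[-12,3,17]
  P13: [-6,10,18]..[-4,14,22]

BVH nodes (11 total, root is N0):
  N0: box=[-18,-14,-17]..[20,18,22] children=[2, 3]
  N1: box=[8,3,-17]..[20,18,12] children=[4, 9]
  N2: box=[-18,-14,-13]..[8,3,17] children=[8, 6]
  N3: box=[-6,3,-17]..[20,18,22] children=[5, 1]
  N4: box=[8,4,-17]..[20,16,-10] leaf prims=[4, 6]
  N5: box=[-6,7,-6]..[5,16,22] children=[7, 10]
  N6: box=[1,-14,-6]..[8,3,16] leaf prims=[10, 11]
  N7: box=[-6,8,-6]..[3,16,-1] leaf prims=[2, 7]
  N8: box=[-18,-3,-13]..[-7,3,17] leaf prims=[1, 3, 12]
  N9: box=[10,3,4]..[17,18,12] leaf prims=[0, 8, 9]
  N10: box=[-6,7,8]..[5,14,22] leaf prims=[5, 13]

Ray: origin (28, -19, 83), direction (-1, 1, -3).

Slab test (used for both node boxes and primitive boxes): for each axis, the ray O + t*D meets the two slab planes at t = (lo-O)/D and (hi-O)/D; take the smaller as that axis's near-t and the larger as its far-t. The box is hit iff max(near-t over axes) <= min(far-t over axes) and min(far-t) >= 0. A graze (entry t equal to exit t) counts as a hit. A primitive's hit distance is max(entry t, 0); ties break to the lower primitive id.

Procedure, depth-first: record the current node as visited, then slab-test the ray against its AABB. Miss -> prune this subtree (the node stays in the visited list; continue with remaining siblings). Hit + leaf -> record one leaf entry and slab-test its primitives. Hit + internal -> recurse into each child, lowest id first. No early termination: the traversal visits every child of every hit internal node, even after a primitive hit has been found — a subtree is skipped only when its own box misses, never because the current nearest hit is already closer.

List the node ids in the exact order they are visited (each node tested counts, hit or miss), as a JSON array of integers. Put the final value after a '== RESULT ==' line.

Trace the traversal:
N0 x:[8,46] y:[5,37] z:[61/3,100/3] -> hit [61/3,100/3], descend [2, 3]
  N2 x:[20,46] y:[5,22] z:[22,32] -> hit [22,22], descend [6, 8]
    N6 x:[20,27] y:[5,22] z:[67/3,89/3] -> miss, prune
    N8 x:[35,46] y:[16,22] z:[22,32] -> miss, prune
  N3 x:[8,34] y:[22,37] z:[61/3,100/3] -> hit [22,100/3], descend [1, 5]
    N1 x:[8,20] y:[22,37] z:[71/3,100/3] -> miss, prune
    N5 x:[23,34] y:[26,35] z:[61/3,89/3] -> hit [26,89/3], descend [7, 10]
      N7 x:[25,34] y:[27,35] z:[28,89/3] -> hit [28,89/3] leaf, test {P2@t=29, P7(miss)}
      N10 x:[23,34] y:[26,33] z:[61/3,25] -> miss, prune

Visited [0, 2, 6, 8, 3, 1, 5, 7, 10]. Tests: 9 box, 1 leaf. Nearest: P2.

== RESULT ==
[0, 2, 6, 8, 3, 1, 5, 7, 10]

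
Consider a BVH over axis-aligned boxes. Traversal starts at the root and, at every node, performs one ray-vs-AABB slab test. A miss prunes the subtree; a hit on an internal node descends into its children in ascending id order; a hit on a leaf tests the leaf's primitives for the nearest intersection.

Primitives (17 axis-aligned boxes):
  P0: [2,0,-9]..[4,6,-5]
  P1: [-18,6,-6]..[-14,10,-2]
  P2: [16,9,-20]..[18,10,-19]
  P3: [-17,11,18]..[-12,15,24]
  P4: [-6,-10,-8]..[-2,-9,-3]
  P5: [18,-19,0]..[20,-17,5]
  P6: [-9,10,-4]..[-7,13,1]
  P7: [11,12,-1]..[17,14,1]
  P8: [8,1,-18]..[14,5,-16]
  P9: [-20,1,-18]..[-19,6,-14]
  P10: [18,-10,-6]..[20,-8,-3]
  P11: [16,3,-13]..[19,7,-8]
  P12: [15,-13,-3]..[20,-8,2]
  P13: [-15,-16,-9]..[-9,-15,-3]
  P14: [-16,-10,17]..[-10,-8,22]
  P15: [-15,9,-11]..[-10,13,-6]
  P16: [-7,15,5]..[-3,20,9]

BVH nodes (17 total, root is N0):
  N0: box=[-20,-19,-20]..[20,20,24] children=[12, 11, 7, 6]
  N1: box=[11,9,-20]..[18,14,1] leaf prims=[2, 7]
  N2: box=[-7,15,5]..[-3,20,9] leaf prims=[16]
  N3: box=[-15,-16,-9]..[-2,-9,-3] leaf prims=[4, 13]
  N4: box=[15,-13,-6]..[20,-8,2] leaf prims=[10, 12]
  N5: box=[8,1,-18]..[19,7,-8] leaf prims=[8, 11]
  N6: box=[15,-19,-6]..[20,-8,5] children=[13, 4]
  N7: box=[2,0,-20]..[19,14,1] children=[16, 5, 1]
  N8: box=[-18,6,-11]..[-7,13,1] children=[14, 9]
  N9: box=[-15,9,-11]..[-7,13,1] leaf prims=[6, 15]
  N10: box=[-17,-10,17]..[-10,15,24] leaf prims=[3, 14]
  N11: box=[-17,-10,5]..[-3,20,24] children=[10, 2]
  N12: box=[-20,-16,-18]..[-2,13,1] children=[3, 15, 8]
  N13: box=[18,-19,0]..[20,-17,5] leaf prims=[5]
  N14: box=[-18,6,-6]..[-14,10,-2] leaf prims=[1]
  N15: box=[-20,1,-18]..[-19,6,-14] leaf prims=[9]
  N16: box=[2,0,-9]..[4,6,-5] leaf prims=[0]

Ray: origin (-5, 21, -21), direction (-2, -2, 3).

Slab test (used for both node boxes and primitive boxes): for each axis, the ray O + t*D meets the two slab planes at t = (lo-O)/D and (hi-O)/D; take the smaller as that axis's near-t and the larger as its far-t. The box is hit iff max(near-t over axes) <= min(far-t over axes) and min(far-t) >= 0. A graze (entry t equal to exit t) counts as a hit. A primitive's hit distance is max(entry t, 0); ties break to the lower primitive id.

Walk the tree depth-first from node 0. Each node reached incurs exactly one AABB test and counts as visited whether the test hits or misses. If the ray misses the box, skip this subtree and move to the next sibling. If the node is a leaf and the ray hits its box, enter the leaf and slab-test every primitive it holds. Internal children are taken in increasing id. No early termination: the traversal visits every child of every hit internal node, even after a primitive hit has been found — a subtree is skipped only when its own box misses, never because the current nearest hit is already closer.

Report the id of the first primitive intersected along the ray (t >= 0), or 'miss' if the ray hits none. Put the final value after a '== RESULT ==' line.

Trace the traversal:
N0 x:[-25/2,15/2] y:[1/2,20] z:[1/3,15] -> hit [1/2,15/2], descend [6, 7, 11, 12]
  N6 x:[-25/2,-10] y:[29/2,20] z:[5,26/3] -> miss, prune
  N7 x:[-12,-7/2] y:[7/2,21/2] z:[1/3,22/3] -> miss, prune
  N11 x:[-1,6] y:[1/2,31/2] z:[26/3,15] -> miss, prune
  N12 x:[-3/2,15/2] y:[4,37/2] z:[1,22/3] -> hit [4,22/3], descend [3, 8, 15]
    N3 x:[-3/2,5] y:[15,37/2] z:[4,6] -> miss, prune
    N8 x:[1,13/2] y:[4,15/2] z:[10/3,22/3] -> hit [4,13/2], descend [9, 14]
      N9 x:[1,5] y:[4,6] z:[10/3,22/3] -> hit [4,5] leaf, test {P6(miss), P15@t=4}
      N14 x:[9/2,13/2] y:[11/2,15/2] z:[5,19/3] -> hit [11/2,19/3] leaf, test {P1@t=11/2}
    N15 x:[7,15/2] y:[15/2,10] z:[1,7/3] -> miss, prune

10 AABB tests over nodes [0, 6, 7, 11, 12, 3, 8, 9, 14, 15]; 2 leaves entered; closest P15.

== RESULT ==
15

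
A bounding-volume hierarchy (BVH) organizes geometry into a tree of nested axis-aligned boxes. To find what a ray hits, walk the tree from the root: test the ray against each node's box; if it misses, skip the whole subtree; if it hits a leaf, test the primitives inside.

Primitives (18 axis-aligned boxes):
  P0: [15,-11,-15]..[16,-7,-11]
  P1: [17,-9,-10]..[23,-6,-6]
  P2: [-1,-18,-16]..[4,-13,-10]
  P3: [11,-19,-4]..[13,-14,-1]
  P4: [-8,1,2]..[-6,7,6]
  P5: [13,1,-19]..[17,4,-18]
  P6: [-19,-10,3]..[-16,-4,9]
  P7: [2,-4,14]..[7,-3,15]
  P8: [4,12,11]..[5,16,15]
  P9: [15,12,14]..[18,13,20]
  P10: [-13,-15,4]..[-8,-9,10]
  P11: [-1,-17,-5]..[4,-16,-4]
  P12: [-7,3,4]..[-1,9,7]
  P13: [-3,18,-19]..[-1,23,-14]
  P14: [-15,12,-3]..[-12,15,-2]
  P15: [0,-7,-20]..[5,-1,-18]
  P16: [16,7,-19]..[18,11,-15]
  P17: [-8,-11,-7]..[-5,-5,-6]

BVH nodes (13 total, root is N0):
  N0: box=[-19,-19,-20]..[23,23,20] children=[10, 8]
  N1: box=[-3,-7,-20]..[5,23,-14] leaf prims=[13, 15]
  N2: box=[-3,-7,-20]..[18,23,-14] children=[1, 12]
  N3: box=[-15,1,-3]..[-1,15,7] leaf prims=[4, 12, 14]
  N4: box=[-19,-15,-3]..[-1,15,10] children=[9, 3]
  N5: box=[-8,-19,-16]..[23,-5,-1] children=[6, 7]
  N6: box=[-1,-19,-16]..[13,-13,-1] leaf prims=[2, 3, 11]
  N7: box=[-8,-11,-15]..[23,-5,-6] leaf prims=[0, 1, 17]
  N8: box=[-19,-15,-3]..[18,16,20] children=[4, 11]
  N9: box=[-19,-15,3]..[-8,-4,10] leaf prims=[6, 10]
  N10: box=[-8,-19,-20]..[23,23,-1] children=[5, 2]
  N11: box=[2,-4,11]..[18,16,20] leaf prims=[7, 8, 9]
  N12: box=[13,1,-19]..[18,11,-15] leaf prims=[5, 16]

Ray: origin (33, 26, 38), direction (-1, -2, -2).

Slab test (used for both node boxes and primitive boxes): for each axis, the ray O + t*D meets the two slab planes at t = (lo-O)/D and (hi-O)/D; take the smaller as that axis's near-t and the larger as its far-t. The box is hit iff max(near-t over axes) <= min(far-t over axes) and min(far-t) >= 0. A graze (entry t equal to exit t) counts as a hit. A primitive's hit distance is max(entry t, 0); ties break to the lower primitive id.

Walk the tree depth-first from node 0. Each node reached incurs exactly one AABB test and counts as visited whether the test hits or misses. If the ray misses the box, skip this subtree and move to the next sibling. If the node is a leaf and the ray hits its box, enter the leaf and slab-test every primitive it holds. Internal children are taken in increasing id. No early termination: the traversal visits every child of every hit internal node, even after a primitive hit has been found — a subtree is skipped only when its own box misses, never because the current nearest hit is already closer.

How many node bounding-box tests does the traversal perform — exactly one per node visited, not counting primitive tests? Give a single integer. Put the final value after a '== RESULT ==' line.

Trace the traversal:
N0 x:[10,52] y:[3/2,45/2] z:[9,29] -> hit [10,45/2], descend [8, 10]
  N8 x:[15,52] y:[5,41/2] z:[9,41/2] -> hit [15,41/2], descend [4, 11]
    N4 x:[34,52] y:[11/2,41/2] z:[14,41/2] -> miss, prune
    N11 x:[15,31] y:[5,15] z:[9,27/2] -> miss, prune
  N10 x:[10,41] y:[3/2,45/2] z:[39/2,29] -> hit [39/2,45/2], descend [2, 5]
    N2 x:[15,36] y:[3/2,33/2] z:[26,29] -> miss, prune
    N5 x:[10,41] y:[31/2,45/2] z:[39/2,27] -> hit [39/2,45/2], descend [6, 7]
      N6 x:[20,34] y:[39/2,45/2] z:[39/2,27] -> hit [20,45/2] leaf, test {P2(miss), P3@t=20, P11(miss)}
      N7 x:[10,41] y:[31/2,37/2] z:[22,53/2] -> miss, prune

Visited [0, 8, 4, 11, 10, 2, 5, 6, 7]. Tests: 9 box, 1 leaf. Nearest: P3.

== RESULT ==
9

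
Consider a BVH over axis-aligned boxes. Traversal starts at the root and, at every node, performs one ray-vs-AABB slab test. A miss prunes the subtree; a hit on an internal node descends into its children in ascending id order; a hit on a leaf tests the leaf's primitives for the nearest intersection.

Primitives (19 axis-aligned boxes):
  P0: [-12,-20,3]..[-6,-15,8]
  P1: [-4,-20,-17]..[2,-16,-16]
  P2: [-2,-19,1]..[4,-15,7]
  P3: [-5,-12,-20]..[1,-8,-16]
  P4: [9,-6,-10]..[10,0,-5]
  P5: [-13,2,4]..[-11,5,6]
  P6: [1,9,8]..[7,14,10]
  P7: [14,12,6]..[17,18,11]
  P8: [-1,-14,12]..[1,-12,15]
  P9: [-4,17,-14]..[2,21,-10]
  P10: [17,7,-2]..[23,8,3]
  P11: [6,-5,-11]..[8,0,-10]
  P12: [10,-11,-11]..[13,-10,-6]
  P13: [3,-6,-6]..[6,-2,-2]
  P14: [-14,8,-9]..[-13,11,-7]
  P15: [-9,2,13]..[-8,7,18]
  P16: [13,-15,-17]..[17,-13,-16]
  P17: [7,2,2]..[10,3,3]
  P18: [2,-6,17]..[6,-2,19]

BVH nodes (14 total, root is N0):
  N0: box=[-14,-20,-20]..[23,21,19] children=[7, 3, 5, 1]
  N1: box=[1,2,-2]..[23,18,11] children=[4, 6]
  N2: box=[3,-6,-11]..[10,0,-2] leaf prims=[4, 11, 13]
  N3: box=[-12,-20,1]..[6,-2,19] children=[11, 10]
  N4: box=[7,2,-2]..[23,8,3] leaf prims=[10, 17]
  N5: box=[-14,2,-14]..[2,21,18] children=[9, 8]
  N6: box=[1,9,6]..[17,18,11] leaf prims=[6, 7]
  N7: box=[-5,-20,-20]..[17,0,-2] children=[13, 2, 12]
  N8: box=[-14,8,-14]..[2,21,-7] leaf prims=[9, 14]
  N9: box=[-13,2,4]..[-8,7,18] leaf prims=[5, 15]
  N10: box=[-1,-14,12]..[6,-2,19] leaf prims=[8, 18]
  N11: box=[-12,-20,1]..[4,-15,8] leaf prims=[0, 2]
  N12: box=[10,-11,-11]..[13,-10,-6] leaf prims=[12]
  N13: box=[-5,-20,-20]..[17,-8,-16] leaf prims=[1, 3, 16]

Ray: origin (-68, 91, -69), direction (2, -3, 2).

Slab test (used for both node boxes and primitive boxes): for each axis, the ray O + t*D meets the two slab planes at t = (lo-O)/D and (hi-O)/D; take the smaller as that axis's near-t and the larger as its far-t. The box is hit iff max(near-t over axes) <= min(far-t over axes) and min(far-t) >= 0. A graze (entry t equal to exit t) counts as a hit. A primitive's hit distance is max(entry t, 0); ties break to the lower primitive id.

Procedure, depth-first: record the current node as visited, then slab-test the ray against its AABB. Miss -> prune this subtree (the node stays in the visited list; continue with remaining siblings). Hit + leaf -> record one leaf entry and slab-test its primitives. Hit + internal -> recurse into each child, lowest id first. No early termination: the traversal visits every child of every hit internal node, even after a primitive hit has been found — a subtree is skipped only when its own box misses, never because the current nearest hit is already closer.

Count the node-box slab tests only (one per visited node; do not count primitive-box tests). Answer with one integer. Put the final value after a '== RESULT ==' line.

Walk:
N0 x:[27,91/2] y:[70/3,37] z:[49/2,44] -> hit [27,37], descend [1, 3, 5, 7]
  N1 x:[69/2,91/2] y:[73/3,89/3] z:[67/2,40] -> miss, prune
  N3 x:[28,37] y:[31,37] z:[35,44] -> hit [35,37], descend [10, 11]
    N10 x:[67/2,37] y:[31,35] z:[81/2,44] -> miss, prune
    N11 x:[28,36] y:[106/3,37] z:[35,77/2] -> hit [106/3,36] leaf, test {P0(miss), P2@t=106/3}
  N5 x:[27,35] y:[70/3,89/3] z:[55/2,87/2] -> hit [55/2,89/3], descend [8, 9]
    N8 x:[27,35] y:[70/3,83/3] z:[55/2,31] -> hit [55/2,83/3] leaf, test {P9(miss), P14(miss)}
    N9 x:[55/2,30] y:[28,89/3] z:[73/2,87/2] -> miss, prune
  N7 x:[63/2,85/2] y:[91/3,37] z:[49/2,67/2] -> hit [63/2,67/2], descend [2, 12, 13]
    N2 x:[71/2,39] y:[91/3,97/3] z:[29,67/2] -> miss, prune
    N12 x:[39,81/2] y:[101/3,34] z:[29,63/2] -> miss, prune
    N13 x:[63/2,85/2] y:[33,37] z:[49/2,53/2] -> miss, prune

Visited [0, 1, 3, 10, 11, 5, 8, 9, 7, 2, 12, 13]. Tests: 12 box, 2 leaf. Nearest: P2.

== RESULT ==
12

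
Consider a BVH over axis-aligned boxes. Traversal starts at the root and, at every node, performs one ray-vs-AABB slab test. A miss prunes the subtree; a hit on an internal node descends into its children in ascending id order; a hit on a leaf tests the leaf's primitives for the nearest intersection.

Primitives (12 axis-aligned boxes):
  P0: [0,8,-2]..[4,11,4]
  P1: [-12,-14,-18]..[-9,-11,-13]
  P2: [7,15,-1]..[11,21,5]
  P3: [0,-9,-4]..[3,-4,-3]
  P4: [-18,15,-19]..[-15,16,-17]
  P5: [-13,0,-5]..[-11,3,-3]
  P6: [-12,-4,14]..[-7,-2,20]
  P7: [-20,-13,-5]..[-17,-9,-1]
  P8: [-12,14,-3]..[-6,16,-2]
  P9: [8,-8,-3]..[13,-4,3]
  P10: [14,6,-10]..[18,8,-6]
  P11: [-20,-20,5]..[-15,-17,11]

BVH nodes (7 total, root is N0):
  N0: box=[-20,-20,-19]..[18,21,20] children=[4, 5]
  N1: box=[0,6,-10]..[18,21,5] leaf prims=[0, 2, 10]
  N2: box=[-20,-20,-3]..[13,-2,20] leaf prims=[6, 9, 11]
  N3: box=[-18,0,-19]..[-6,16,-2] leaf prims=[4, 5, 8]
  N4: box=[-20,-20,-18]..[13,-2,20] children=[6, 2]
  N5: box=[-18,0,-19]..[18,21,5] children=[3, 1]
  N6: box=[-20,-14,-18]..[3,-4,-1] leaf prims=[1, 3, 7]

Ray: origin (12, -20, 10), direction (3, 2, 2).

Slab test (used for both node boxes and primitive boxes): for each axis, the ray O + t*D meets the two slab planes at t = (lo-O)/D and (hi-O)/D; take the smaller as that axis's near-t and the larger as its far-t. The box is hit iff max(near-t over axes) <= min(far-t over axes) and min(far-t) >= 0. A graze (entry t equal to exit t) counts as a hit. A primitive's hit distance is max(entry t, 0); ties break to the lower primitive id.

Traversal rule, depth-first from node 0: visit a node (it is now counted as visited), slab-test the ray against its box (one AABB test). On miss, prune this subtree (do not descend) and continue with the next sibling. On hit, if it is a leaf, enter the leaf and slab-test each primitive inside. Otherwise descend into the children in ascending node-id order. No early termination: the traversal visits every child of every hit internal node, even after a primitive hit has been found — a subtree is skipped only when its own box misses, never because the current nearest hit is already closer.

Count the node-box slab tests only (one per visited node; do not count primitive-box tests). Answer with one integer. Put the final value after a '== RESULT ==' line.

Trace the traversal:
N0 x:[-32/3,2] y:[0,41/2] z:[-29/2,5] -> hit [0,2], descend [4, 5]
  N4 x:[-32/3,1/3] y:[0,9] z:[-14,5] -> hit [0,1/3], descend [2, 6]
    N2 x:[-32/3,1/3] y:[0,9] z:[-13/2,5] -> hit [0,1/3] leaf, test {P6(miss), P9(miss), P11(miss)}
    N6 x:[-32/3,-3] y:[3,8] z:[-14,-11/2] -> miss, prune
  N5 x:[-10,2] y:[10,41/2] z:[-29/2,-5/2] -> miss, prune

Summary -> nodes [0, 4, 2, 6, 5]; box-tests=5; leaf-entries=1; first=miss

== RESULT ==
5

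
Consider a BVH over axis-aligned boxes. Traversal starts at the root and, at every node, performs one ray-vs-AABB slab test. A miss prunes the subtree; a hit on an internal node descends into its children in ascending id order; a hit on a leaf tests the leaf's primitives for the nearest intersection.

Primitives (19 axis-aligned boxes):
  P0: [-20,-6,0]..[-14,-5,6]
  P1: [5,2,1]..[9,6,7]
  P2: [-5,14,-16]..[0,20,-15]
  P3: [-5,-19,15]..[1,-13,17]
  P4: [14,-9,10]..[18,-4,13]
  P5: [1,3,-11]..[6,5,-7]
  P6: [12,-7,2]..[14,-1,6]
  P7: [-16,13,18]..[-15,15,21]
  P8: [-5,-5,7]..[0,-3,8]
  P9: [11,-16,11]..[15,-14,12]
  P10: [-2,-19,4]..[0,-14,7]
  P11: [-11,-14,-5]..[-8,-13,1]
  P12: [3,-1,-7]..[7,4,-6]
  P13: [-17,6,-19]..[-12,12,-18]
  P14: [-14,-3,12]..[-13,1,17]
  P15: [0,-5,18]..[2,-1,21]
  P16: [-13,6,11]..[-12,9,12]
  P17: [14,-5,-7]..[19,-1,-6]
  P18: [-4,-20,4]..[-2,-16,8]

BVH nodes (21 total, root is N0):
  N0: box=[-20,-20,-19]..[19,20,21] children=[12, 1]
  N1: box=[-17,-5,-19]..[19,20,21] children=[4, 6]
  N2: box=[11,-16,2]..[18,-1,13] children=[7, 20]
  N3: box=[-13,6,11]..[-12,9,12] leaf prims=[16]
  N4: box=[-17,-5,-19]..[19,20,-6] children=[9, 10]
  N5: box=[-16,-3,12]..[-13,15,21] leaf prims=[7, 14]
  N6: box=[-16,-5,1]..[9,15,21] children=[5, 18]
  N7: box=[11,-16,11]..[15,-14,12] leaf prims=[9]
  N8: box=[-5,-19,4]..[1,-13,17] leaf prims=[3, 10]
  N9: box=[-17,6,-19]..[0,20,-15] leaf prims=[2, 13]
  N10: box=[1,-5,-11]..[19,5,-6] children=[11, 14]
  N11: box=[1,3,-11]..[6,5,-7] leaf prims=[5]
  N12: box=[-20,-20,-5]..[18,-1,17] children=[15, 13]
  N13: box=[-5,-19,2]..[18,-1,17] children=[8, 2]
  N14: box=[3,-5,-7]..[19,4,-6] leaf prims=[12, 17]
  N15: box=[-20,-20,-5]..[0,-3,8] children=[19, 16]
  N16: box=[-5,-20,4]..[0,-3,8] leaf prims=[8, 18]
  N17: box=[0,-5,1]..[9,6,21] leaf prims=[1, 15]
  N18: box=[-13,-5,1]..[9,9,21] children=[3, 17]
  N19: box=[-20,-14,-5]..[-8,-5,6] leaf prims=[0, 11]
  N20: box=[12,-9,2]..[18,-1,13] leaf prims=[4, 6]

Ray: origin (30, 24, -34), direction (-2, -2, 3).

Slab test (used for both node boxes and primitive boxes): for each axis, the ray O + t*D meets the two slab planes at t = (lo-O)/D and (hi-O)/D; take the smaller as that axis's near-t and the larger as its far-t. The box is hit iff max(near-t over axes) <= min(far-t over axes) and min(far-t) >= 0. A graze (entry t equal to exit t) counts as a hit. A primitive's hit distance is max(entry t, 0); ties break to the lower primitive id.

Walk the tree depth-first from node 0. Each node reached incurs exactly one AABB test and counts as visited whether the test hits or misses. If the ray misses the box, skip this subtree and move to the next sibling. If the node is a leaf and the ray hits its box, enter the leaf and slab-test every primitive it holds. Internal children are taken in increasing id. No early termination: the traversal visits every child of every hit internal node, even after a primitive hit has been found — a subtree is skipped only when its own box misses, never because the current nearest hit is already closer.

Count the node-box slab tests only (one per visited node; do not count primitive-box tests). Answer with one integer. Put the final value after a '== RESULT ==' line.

Trace the traversal:
N0 x:[11/2,25] y:[2,22] z:[5,55/3] -> hit [11/2,55/3], descend [1, 12]
  N1 x:[11/2,47/2] y:[2,29/2] z:[5,55/3] -> hit [11/2,29/2], descend [4, 6]
    N4 x:[11/2,47/2] y:[2,29/2] z:[5,28/3] -> hit [11/2,28/3], descend [9, 10]
      N9 x:[15,47/2] y:[2,9] z:[5,19/3] -> miss, prune
      N10 x:[11/2,29/2] y:[19/2,29/2] z:[23/3,28/3] -> miss, prune
    N6 x:[21/2,23] y:[9/2,29/2] z:[35/3,55/3] -> hit [35/3,29/2], descend [5, 18]
      N5 x:[43/2,23] y:[9/2,27/2] z:[46/3,55/3] -> miss, prune
      N18 x:[21/2,43/2] y:[15/2,29/2] z:[35/3,55/3] -> hit [35/3,29/2], descend [3, 17]
        N3 x:[21,43/2] y:[15/2,9] z:[15,46/3] -> miss, prune
        N17 x:[21/2,15] y:[9,29/2] z:[35/3,55/3] -> hit [35/3,29/2] leaf, test {P1(miss), P15(miss)}
  N12 x:[6,25] y:[25/2,22] z:[29/3,17] -> hit [25/2,17], descend [13, 15]
    N13 x:[6,35/2] y:[25/2,43/2] z:[12,17] -> hit [25/2,17], descend [2, 8]
      N2 x:[6,19/2] y:[25/2,20] z:[12,47/3] -> miss, prune
      N8 x:[29/2,35/2] y:[37/2,43/2] z:[38/3,17] -> miss, prune
    N15 x:[15,25] y:[27/2,22] z:[29/3,14] -> miss, prune

15 AABB tests over nodes [0, 1, 4, 9, 10, 6, 5, 18, 3, 17, 12, 13, 2, 8, 15]; 1 leaf entered; closest miss.

== RESULT ==
15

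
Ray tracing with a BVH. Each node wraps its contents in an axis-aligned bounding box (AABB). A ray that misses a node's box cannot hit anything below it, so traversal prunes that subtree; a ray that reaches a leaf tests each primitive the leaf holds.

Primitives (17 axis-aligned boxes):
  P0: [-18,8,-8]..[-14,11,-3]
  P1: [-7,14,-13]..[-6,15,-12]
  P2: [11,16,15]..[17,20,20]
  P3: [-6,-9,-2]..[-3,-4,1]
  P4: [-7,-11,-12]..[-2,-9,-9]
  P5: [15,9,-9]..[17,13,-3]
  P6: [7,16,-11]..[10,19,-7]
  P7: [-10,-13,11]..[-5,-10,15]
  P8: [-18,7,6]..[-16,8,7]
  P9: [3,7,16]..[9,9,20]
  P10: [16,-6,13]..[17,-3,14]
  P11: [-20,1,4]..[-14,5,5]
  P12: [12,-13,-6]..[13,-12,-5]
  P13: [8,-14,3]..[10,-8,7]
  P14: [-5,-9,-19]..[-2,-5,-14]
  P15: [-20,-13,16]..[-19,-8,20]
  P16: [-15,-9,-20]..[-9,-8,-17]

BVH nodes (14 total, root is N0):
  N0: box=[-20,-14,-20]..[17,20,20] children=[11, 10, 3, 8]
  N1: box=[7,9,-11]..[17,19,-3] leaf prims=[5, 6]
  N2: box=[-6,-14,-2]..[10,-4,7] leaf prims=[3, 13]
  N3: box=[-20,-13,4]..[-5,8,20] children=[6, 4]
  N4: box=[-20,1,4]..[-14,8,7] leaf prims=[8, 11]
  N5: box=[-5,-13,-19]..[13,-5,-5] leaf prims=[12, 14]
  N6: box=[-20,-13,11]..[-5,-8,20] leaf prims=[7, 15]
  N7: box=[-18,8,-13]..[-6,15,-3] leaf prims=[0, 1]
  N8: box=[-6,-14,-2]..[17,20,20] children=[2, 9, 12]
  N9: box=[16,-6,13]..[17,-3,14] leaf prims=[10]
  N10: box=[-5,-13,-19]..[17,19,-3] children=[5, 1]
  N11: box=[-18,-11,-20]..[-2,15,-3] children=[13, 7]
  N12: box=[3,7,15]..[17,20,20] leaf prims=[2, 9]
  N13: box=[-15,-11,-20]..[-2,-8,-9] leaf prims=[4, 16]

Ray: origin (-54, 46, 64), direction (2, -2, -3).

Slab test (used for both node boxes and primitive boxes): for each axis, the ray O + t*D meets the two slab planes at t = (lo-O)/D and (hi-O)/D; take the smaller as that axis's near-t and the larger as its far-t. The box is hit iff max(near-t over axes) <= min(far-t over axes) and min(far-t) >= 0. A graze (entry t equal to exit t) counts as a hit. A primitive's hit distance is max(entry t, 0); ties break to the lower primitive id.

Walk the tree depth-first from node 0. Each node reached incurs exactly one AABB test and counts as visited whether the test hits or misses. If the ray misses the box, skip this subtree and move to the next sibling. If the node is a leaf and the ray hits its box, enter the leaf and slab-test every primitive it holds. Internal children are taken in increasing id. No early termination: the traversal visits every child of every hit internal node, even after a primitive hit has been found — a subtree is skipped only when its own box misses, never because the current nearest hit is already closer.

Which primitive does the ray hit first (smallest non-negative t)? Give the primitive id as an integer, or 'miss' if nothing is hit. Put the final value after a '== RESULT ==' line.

Traverse from the root:
N0 x:[17,71/2] y:[13,30] z:[44/3,28] -> hit [17,28], descend [3, 8, 10, 11]
  N3 x:[17,49/2] y:[19,59/2] z:[44/3,20] -> hit [19,20], descend [4, 6]
    N4 x:[17,20] y:[19,45/2] z:[19,20] -> hit [19,20] leaf, test {P8@t=19, P11(miss)}
    N6 x:[17,49/2] y:[27,59/2] z:[44/3,53/3] -> miss, prune
  N8 x:[24,71/2] y:[13,30] z:[44/3,22] -> miss, prune
  N10 x:[49/2,71/2] y:[27/2,59/2] z:[67/3,83/3] -> hit [49/2,83/3], descend [1, 5]
    N1 x:[61/2,71/2] y:[27/2,37/2] z:[67/3,25] -> miss, prune
    N5 x:[49/2,67/2] y:[51/2,59/2] z:[23,83/3] -> hit [51/2,83/3] leaf, test {P12(miss), P14@t=26}
  N11 x:[18,26] y:[31/2,57/2] z:[67/3,28] -> hit [67/3,26], descend [7, 13]
    N7 x:[18,24] y:[31/2,19] z:[67/3,77/3] -> miss, prune
    N13 x:[39/2,26] y:[27,57/2] z:[73/3,28] -> miss, prune

11 AABB tests over nodes [0, 3, 4, 6, 8, 10, 1, 5, 11, 7, 13]; 2 leaves entered; closest P8.

== RESULT ==
8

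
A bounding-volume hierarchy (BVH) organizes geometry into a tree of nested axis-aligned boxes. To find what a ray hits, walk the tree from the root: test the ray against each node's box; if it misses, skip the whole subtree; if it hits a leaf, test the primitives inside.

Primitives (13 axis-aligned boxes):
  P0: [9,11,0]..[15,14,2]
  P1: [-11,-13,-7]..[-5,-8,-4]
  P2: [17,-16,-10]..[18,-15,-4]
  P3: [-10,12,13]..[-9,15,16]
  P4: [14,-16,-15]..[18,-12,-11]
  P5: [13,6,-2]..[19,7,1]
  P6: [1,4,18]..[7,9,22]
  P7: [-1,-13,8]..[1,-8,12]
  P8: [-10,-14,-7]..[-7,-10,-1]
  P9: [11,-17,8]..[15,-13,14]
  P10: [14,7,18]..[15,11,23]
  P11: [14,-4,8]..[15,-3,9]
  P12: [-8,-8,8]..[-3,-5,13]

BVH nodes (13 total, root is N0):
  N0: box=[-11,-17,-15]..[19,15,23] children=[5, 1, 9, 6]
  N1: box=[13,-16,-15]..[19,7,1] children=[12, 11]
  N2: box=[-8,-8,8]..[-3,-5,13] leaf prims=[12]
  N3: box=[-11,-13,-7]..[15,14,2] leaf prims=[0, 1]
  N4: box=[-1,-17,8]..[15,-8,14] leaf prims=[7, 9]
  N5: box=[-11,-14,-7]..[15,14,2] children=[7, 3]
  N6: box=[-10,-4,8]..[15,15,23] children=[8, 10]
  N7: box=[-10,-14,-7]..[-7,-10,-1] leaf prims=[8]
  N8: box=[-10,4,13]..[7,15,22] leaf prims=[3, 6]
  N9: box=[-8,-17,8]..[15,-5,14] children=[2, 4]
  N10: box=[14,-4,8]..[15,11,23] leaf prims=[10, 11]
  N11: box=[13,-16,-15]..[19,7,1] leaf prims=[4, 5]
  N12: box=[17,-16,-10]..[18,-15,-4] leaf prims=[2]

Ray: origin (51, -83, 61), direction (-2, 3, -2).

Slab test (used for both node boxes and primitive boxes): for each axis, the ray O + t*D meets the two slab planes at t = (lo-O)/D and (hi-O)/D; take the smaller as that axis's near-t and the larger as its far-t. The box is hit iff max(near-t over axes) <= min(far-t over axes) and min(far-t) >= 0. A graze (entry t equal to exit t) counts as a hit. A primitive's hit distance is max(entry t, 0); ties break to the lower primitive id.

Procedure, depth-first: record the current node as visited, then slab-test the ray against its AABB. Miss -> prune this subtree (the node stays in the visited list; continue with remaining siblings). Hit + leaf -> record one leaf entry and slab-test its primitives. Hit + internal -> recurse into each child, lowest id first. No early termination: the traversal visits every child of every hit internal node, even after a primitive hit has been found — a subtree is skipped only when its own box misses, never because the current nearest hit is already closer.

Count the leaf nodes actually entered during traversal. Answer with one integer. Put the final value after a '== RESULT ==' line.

Traverse from the root:
N0 x:[16,31] y:[22,98/3] z:[19,38] -> hit [22,31], descend [1, 5, 6, 9]
  N1 x:[16,19] y:[67/3,30] z:[30,38] -> miss, prune
  N5 x:[18,31] y:[23,97/3] z:[59/2,34] -> hit [59/2,31], descend [3, 7]
    N3 x:[18,31] y:[70/3,97/3] z:[59/2,34] -> hit [59/2,31] leaf, test {P0(miss), P1(miss)}
    N7 x:[29,61/2] y:[23,73/3] z:[31,34] -> miss, prune
  N6 x:[18,61/2] y:[79/3,98/3] z:[19,53/2] -> hit [79/3,53/2], descend [8, 10]
    N8 x:[22,61/2] y:[29,98/3] z:[39/2,24] -> miss, prune
    N10 x:[18,37/2] y:[79/3,94/3] z:[19,53/2] -> miss, prune
  N9 x:[18,59/2] y:[22,26] z:[47/2,53/2] -> hit [47/2,26], descend [2, 4]
    N2 x:[27,59/2] y:[25,26] z:[24,53/2] -> miss, prune
    N4 x:[18,26] y:[22,25] z:[47/2,53/2] -> hit [47/2,25] leaf, test {P7@t=25, P9(miss)}

11 AABB tests over nodes [0, 1, 5, 3, 7, 6, 8, 10, 9, 2, 4]; 2 leaves entered; closest P7.

== RESULT ==
2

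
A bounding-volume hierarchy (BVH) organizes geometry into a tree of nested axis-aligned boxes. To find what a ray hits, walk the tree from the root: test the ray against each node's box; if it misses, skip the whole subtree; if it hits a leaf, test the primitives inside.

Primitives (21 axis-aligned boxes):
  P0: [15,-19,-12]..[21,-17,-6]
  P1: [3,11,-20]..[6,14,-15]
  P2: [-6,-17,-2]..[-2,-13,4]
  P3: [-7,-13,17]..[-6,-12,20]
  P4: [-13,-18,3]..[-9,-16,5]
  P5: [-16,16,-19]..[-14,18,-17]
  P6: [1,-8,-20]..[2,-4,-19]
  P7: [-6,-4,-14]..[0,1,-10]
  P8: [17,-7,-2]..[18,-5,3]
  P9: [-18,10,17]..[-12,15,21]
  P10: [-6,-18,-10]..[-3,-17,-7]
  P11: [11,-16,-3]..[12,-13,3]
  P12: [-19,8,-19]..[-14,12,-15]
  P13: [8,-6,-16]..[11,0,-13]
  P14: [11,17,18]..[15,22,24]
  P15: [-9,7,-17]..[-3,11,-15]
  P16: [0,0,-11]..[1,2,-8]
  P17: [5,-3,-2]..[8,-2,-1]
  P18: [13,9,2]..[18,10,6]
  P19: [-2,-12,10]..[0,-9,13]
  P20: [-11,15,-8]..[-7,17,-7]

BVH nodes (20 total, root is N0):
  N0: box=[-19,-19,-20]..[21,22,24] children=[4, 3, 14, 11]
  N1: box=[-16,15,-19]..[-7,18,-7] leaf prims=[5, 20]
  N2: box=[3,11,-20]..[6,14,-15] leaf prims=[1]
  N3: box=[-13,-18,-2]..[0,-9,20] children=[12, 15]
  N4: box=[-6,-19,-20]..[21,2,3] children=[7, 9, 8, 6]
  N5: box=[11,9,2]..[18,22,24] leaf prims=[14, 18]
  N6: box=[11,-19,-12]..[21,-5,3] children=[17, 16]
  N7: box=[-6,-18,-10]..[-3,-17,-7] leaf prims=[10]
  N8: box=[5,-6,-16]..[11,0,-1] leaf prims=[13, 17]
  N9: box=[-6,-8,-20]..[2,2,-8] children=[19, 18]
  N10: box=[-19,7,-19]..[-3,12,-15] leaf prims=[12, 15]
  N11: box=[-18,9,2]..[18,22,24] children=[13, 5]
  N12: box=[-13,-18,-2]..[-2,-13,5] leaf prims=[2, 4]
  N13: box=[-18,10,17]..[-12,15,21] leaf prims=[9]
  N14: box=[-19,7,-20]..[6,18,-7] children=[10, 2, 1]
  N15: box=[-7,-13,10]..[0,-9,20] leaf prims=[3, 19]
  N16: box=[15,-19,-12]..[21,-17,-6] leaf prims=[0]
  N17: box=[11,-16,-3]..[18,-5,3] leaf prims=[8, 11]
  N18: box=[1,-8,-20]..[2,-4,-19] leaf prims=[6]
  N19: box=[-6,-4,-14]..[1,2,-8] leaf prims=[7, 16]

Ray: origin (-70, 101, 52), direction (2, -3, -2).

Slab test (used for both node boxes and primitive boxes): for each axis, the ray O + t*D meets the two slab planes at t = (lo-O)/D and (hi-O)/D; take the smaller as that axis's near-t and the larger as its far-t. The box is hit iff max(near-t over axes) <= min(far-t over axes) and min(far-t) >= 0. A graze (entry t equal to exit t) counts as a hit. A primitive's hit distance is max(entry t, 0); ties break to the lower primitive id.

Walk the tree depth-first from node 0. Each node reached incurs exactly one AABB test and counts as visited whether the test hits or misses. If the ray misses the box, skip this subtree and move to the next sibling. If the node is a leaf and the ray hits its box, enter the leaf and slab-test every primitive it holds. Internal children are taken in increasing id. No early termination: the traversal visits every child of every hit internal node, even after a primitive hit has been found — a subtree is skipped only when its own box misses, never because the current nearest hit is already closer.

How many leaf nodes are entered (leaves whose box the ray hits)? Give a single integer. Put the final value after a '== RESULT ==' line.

Walk:
N0 x:[51/2,91/2] y:[79/3,40] z:[14,36] -> hit [79/3,36], descend [3, 4, 11, 14]
  N3 x:[57/2,35] y:[110/3,119/3] z:[16,27] -> miss, prune
  N4 x:[32,91/2] y:[33,40] z:[49/2,36] -> hit [33,36], descend [6, 7, 8, 9]
    N6 x:[81/2,91/2] y:[106/3,40] z:[49/2,32] -> miss, prune
    N7 x:[32,67/2] y:[118/3,119/3] z:[59/2,31] -> miss, prune
    N8 x:[75/2,81/2] y:[101/3,107/3] z:[53/2,34] -> miss, prune
    N9 x:[32,36] y:[33,109/3] z:[30,36] -> hit [33,36], descend [18, 19]
      N18 x:[71/2,36] y:[35,109/3] z:[71/2,36] -> hit [71/2,36] leaf, test {P6@t=71/2}
      N19 x:[32,71/2] y:[33,35] z:[30,33] -> hit [33,33] leaf, test {P7(miss), P16(miss)}
  N11 x:[26,44] y:[79/3,92/3] z:[14,25] -> miss, prune
  N14 x:[51/2,38] y:[83/3,94/3] z:[59/2,36] -> hit [59/2,94/3], descend [1, 2, 10]
    N1 x:[27,63/2] y:[83/3,86/3] z:[59/2,71/2] -> miss, prune
    N2 x:[73/2,38] y:[29,30] z:[67/2,36] -> miss, prune
    N10 x:[51/2,67/2] y:[89/3,94/3] z:[67/2,71/2] -> miss, prune

Summary -> nodes [0, 3, 4, 6, 7, 8, 9, 18, 19, 11, 14, 1, 2, 10]; box-tests=14; leaf-entries=2; first=P6

== RESULT ==
2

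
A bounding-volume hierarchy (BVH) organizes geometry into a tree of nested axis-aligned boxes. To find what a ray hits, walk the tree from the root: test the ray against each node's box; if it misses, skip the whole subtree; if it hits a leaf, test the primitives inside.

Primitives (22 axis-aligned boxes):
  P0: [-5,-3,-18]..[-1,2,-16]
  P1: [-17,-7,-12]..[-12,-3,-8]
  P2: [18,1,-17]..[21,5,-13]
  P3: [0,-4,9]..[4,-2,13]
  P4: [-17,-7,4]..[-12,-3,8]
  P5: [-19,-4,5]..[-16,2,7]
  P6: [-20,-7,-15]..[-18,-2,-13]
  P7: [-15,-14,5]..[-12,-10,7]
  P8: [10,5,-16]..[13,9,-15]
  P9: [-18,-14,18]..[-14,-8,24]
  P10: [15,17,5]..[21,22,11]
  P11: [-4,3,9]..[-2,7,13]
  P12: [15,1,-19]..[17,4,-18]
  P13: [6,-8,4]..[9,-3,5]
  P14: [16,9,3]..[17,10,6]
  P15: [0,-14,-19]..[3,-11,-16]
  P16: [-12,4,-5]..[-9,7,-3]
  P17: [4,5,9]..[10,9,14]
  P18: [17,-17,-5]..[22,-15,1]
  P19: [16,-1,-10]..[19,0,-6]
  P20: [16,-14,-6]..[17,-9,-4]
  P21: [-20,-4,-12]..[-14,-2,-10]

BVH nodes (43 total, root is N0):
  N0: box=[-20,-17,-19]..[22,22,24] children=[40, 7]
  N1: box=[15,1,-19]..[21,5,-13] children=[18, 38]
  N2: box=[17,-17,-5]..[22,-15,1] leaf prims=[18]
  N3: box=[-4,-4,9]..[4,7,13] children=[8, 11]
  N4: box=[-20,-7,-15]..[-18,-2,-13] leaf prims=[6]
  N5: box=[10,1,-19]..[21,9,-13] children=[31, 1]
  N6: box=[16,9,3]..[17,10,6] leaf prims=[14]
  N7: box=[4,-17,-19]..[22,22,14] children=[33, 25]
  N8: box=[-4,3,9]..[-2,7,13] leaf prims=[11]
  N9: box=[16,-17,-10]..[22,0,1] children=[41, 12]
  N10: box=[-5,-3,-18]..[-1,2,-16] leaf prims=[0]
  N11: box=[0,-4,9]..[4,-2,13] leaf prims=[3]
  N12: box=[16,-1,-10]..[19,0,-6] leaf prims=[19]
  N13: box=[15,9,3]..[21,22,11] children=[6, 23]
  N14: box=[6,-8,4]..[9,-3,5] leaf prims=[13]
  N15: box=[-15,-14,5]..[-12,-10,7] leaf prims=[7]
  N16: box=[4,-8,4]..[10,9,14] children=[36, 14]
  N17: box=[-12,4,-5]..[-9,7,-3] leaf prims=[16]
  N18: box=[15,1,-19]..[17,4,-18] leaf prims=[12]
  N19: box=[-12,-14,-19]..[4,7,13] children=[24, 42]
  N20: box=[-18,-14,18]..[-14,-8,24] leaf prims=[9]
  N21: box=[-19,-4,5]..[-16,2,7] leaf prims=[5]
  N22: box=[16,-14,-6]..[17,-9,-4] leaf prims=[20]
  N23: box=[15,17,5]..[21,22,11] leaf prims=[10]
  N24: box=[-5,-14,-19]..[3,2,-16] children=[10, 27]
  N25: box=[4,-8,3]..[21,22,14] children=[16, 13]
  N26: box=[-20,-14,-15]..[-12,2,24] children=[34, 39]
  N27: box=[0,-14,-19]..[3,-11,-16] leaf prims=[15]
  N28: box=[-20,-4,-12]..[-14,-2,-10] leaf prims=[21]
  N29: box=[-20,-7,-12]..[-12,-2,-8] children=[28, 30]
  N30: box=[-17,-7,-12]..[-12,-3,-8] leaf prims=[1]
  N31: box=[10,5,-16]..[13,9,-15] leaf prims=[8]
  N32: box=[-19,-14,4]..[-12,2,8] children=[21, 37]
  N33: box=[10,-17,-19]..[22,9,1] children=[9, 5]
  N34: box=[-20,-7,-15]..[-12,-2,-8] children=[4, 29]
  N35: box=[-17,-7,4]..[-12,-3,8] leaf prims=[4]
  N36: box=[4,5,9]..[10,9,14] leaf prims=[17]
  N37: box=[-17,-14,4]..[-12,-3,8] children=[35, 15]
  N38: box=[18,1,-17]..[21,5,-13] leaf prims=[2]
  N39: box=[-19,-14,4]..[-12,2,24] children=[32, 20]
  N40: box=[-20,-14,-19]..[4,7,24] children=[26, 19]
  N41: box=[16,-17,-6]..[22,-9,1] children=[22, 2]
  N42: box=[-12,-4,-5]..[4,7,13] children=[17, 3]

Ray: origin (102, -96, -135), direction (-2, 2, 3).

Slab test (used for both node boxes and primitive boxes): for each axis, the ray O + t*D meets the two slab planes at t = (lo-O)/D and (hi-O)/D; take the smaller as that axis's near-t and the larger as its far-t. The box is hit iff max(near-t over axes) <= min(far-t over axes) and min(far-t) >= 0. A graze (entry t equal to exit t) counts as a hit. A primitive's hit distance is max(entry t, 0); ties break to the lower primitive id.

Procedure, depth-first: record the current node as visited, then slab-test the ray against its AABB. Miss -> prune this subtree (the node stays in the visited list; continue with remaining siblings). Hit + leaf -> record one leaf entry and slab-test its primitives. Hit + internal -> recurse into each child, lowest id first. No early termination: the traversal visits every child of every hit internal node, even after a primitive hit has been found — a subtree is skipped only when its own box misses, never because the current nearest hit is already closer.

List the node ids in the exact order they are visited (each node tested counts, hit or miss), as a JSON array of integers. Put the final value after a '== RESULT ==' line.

Trace the traversal:
N0 x:[40,61] y:[79/2,59] z:[116/3,53] -> hit [40,53], descend [7, 40]
  N7 x:[40,49] y:[79/2,59] z:[116/3,149/3] -> hit [40,49], descend [25, 33]
    N25 x:[81/2,49] y:[44,59] z:[46,149/3] -> hit [46,49], descend [13, 16]
      N13 x:[81/2,87/2] y:[105/2,59] z:[46,146/3] -> miss, prune
      N16 x:[46,49] y:[44,105/2] z:[139/3,149/3] -> hit [139/3,49], descend [14, 36]
        N14 x:[93/2,48] y:[44,93/2] z:[139/3,140/3] -> hit [93/2,93/2] leaf, test {P13@t=93/2}
        N36 x:[46,49] y:[101/2,105/2] z:[48,149/3] -> miss, prune
    N33 x:[40,46] y:[79/2,105/2] z:[116/3,136/3] -> hit [40,136/3], descend [5, 9]
      N5 x:[81/2,46] y:[97/2,105/2] z:[116/3,122/3] -> miss, prune
      N9 x:[40,43] y:[79/2,48] z:[125/3,136/3] -> hit [125/3,43], descend [12, 41]
        N12 x:[83/2,43] y:[95/2,48] z:[125/3,43] -> miss, prune
        N41 x:[40,43] y:[79/2,87/2] z:[43,136/3] -> hit [43,43], descend [2, 22]
          N2 x:[40,85/2] y:[79/2,81/2] z:[130/3,136/3] -> miss, prune
          N22 x:[85/2,43] y:[41,87/2] z:[43,131/3] -> hit [43,43] leaf, test {P20@t=43}
  N40 x:[49,61] y:[41,103/2] z:[116/3,53] -> hit [49,103/2], descend [19, 26]
    N19 x:[49,57] y:[41,103/2] z:[116/3,148/3] -> hit [49,148/3], descend [24, 42]
      N24 x:[99/2,107/2] y:[41,49] z:[116/3,119/3] -> miss, prune
      N42 x:[49,57] y:[46,103/2] z:[130/3,148/3] -> hit [49,148/3], descend [3, 17]
        N3 x:[49,53] y:[46,103/2] z:[48,148/3] -> hit [49,148/3], descend [8, 11]
          N8 x:[52,53] y:[99/2,103/2] z:[48,148/3] -> miss, prune
          N11 x:[49,51] y:[46,47] z:[48,148/3] -> miss, prune
        N17 x:[111/2,57] y:[50,103/2] z:[130/3,44] -> miss, prune
    N26 x:[57,61] y:[41,49] z:[40,53] -> miss, prune

Visited [0, 7, 25, 13, 16, 14, 36, 33, 5, 9, 12, 41, 2, 22, 40, 19, 24, 42, 3, 8, 11, 17, 26]. Tests: 23 box, 2 leaf. Nearest: P20.

== RESULT ==
[0, 7, 25, 13, 16, 14, 36, 33, 5, 9, 12, 41, 2, 22, 40, 19, 24, 42, 3, 8, 11, 17, 26]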